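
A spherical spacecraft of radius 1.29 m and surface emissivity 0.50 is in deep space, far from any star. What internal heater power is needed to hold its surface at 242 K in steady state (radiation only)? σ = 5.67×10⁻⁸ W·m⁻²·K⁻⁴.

P = εσ·4πr²·T⁴.
4πr² = 20.91 m²; T⁴ = 3.430×10⁹ K⁴.
P = 0.50·5.67×10⁻⁸·20.91·3.430×10⁹.

P ≈ 2030 W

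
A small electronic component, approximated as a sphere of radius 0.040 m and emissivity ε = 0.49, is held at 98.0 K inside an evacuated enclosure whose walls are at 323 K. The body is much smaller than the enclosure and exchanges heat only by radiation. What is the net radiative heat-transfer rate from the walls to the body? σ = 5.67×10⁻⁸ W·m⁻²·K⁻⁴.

For a small grey body in a large enclosure: P_net = εσA(T_body⁴ − T_wall⁴).
A = 4πr² = 0.02011 m²; T_body⁴ − T_wall⁴ = 9.224×10⁷ − 1.088×10¹⁰ = -1.079×10¹⁰ K⁴.
|P_net| = 0.49·5.67×10⁻⁸·0.02011·1.079×10¹⁰.

P_net ≈ 6.03 W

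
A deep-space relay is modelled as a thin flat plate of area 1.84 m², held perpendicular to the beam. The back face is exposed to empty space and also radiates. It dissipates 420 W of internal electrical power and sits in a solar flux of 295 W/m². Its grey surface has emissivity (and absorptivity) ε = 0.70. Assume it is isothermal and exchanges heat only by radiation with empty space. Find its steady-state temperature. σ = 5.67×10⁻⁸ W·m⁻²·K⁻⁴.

At steady state, absorbed solar power + internal power = radiated power.
Absorbed: α·S·A_cross = 0.70·295·1.840 = 380.0 W (cross-section A).
Total input = 380.0 + 420 = 800.0 W.
Radiated: εσ·A_surf·T⁴ with A_surf = 2A = 3.680 m².
T⁴ = 800.0/(0.70·5.67×10⁻⁸·3.680) = 5.477×10⁹ K⁴.

T ≈ 272 K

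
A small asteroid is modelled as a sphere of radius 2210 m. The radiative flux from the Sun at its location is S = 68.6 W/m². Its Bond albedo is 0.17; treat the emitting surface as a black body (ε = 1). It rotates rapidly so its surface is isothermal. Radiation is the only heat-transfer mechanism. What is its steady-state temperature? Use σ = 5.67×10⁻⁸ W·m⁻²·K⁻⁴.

At equilibrium, absorbed power = emitted power.
Absorbing cross-section = πr² = 1.534×10⁷ m²; emitting surface = 4πr² = 6.138×10⁷ m² (ratio 4).
(1−a)S·A_cross = εσ·A_surf·T⁴  ⇒  T⁴ = (1−a)S/(4σ).
T⁴ = 0.830·68.6/(4·5.67×10⁻⁸) = 2.510×10⁸ K⁴.
T = (2.510×10⁸)^(1/4).

T ≈ 126 K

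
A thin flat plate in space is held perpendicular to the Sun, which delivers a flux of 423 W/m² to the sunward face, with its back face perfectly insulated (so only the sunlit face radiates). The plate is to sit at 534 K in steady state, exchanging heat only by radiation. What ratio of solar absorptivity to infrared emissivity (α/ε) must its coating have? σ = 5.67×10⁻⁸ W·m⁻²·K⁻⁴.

α/ε ≈ 10.9

Balance: αS·A = εσ·1A·T⁴ ⇒ α/ε = σT⁴/S.
α/ε = 5.67×10⁻⁸·(534)⁴/423 = 5.67×10⁻⁸·8.131×10¹⁰/423.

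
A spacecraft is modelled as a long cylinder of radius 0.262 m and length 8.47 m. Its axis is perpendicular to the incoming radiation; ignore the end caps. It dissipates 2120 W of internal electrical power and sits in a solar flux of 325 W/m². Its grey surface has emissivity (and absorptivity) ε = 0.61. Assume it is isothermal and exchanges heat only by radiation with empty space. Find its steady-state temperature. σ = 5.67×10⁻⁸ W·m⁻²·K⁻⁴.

T ≈ 281 K

At steady state, absorbed solar power + internal power = radiated power.
Absorbed: α·S·A_cross = 0.61·325·4.438 = 879.9 W (cross-section 2rL).
Total input = 879.9 + 2120 = 3000 W.
Radiated: εσ·A_surf·T⁴ with A_surf = 2πrL = 13.94 m².
T⁴ = 3000/(0.61·5.67×10⁻⁸·13.94) = 6.221×10⁹ K⁴.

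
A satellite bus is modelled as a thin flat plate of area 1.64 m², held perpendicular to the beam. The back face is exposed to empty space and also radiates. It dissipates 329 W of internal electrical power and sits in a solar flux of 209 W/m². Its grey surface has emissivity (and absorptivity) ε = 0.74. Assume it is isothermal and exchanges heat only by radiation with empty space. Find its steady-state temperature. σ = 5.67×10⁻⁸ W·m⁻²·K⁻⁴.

At steady state, absorbed solar power + internal power = radiated power.
Absorbed: α·S·A_cross = 0.74·209·1.640 = 253.6 W (cross-section A).
Total input = 253.6 + 329 = 582.6 W.
Radiated: εσ·A_surf·T⁴ with A_surf = 2A = 3.280 m².
T⁴ = 582.6/(0.74·5.67×10⁻⁸·3.280) = 4.234×10⁹ K⁴.

T ≈ 255 K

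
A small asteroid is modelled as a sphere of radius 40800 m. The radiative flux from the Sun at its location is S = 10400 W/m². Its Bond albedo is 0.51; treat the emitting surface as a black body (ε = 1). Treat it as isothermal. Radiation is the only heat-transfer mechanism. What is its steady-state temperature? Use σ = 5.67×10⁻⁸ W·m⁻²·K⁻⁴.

At equilibrium, absorbed power = emitted power.
Absorbing cross-section = πr² = 5.230×10⁹ m²; emitting surface = 4πr² = 2.092×10¹⁰ m² (ratio 4).
(1−a)S·A_cross = εσ·A_surf·T⁴  ⇒  T⁴ = (1−a)S/(4σ).
T⁴ = 0.490·10400/(4·5.67×10⁻⁸) = 2.247×10¹⁰ K⁴.
T = (2.247×10¹⁰)^(1/4).

T ≈ 387 K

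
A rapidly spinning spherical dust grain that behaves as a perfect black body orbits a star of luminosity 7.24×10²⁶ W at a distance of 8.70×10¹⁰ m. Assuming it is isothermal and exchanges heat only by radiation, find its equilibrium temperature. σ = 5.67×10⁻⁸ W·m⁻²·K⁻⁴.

T ≈ 428 K

First find the stellar flux at distance d: S = L/(4πd²) = 7.24×10²⁶/(4π·(8.70×10¹⁰)²) = 7612 W/m².
For an isothermal sphere, absorbed (1−a)S·πr² = emitted σ·4πr²·T⁴, so T⁴ = (1−a)S/(4σ).
T⁴ = 1.00·7612/(4·5.67×10⁻⁸) = 3.356×10¹⁰ K⁴.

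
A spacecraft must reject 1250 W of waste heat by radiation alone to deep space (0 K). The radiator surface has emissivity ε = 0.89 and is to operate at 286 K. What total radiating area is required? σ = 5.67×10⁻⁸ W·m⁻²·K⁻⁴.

P = εσA T⁴ ⇒ A = P/(εσT⁴).
T⁴ = 6.691×10⁹ K⁴.
A = 1250/(0.89 × 5.67×10⁻⁸ × 6.691×10⁹).

A ≈ 3.70 m²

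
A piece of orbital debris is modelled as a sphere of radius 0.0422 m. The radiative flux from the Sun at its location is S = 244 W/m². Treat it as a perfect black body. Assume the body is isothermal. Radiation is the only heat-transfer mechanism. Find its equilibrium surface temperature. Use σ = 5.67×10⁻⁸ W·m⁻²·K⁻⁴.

T ≈ 181 K

At equilibrium, absorbed power = emitted power.
Absorbing cross-section = πr² = 0.005595 m²; emitting surface = 4πr² = 0.02238 m² (ratio 4).
S·A_cross = εσ·A_surf·T⁴  ⇒  T⁴ = S/(4σ).
T⁴ = 1.00·244/(4·5.67×10⁻⁸) = 1.076×10⁹ K⁴.
T = (1.076×10⁹)^(1/4).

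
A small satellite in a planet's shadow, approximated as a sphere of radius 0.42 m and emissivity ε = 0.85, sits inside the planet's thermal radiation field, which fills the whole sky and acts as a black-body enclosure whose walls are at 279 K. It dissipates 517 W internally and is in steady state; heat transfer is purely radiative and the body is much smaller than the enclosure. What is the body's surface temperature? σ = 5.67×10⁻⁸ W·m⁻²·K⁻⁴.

T ≈ 323 K

For a small grey body in a large enclosure, net radiated power = εσA(T⁴ − T_w⁴).
Steady state: P = εσA(T⁴ − T_w⁴) with A = 4πr² = 2.217 m².
T⁴ = P/(εσA) + T_w⁴ = 517/(0.85·5.67×10⁻⁸·2.217) + (279)⁴
    = 4.839×10⁹ + 6.059×10⁹ = 1.090×10¹⁰ K⁴.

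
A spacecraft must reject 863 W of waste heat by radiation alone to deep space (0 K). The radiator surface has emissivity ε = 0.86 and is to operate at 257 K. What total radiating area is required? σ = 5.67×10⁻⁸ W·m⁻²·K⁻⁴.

P = εσA T⁴ ⇒ A = P/(εσT⁴).
T⁴ = 4.362×10⁹ K⁴.
A = 863/(0.86 × 5.67×10⁻⁸ × 4.362×10⁹).

A ≈ 4.06 m²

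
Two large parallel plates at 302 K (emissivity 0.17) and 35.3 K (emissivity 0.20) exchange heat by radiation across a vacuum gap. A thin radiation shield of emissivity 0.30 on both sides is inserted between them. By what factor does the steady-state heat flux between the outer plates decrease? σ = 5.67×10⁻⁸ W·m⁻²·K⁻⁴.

Without shield: q₀ = σΔ(T⁴)/(1/ε₁+1/ε₂−1) with denominator 9.882.
With shield the two gaps are in series; the resistances add: (1/ε₁+1/ε_s−1)+(1/ε_s+1/ε₂−1) = 8.216+7.333 = 15.55.
Heat-flux ratio q₀/q = 15.55/9.882.

factor ≈ 1.57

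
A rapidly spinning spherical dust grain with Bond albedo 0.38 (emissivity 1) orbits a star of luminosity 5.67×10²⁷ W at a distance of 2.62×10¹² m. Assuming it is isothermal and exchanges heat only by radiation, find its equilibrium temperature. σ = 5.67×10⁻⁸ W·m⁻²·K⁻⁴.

First find the stellar flux at distance d: S = L/(4πd²) = 5.67×10²⁷/(4π·(2.62×10¹²)²) = 65.73 W/m².
For an isothermal sphere, absorbed (1−a)S·πr² = emitted σ·4πr²·T⁴, so T⁴ = (1−a)S/(4σ).
T⁴ = 0.620·65.73/(4·5.67×10⁻⁸) = 1.797×10⁸ K⁴.

T ≈ 116 K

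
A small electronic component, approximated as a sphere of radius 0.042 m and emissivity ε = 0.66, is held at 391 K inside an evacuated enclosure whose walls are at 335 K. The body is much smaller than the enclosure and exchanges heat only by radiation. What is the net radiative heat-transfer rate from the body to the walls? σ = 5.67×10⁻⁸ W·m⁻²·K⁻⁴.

For a small grey body in a large enclosure: P_net = εσA(T_body⁴ − T_wall⁴).
A = 4πr² = 0.02217 m²; T_body⁴ − T_wall⁴ = 2.337×10¹⁰ − 1.259×10¹⁰ = 1.078×10¹⁰ K⁴.
|P_net| = 0.66·5.67×10⁻⁸·0.02217·1.078×10¹⁰.

P_net ≈ 8.94 W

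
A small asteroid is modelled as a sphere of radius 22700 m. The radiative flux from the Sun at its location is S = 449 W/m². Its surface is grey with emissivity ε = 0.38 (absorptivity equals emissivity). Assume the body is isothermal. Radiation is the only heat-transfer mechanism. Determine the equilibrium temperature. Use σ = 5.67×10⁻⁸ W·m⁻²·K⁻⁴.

T ≈ 211 K

At equilibrium, absorbed power = emitted power.
Absorbing cross-section = πr² = 1.619×10⁹ m²; emitting surface = 4πr² = 6.475×10⁹ m² (ratio 4).
εS·A_cross = εσ·A_surf·T⁴  ⇒  T⁴ = S/(4σ)   (ε cancels).
T⁴ = 449/(4·5.67×10⁻⁸) = 1.980×10⁹ K⁴.
T = (1.980×10⁹)^(1/4).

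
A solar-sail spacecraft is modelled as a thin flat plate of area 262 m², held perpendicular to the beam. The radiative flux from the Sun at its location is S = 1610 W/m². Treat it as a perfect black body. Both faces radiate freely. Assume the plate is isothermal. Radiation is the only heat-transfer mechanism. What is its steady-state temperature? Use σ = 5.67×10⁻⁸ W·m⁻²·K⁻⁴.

T ≈ 345 K

At equilibrium, absorbed power = emitted power.
Absorbing cross-section = A = 262.0 m²; emitting surface = 2A = 524.0 m² (ratio 2).
S·A_cross = εσ·A_surf·T⁴  ⇒  T⁴ = S/(2σ).
T⁴ = 1.00·1610/(2·5.67×10⁻⁸) = 1.420×10¹⁰ K⁴.
T = (1.420×10¹⁰)^(1/4).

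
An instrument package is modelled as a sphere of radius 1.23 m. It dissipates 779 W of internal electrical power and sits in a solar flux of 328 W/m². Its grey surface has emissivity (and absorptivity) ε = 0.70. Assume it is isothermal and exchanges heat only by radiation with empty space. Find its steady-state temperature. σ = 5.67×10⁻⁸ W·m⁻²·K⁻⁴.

T ≈ 223 K

At steady state, absorbed solar power + internal power = radiated power.
Absorbed: α·S·A_cross = 0.70·328·4.753 = 1091 W (cross-section πr²).
Total input = 1091 + 779 = 1870 W.
Radiated: εσ·A_surf·T⁴ with A_surf = 4πr² = 19.01 m².
T⁴ = 1870/(0.70·5.67×10⁻⁸·19.01) = 2.479×10⁹ K⁴.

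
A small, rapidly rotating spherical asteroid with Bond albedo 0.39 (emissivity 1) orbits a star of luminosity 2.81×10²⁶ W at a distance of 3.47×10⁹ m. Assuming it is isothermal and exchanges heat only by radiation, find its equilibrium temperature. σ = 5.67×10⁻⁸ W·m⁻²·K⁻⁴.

T ≈ 1490 K

First find the stellar flux at distance d: S = L/(4πd²) = 2.81×10²⁶/(4π·(3.47×10⁹)²) = 1.857×10⁶ W/m².
For an isothermal sphere, absorbed (1−a)S·πr² = emitted σ·4πr²·T⁴, so T⁴ = (1−a)S/(4σ).
T⁴ = 0.610·1.857×10⁶/(4·5.67×10⁻⁸) = 4.995×10¹² K⁴.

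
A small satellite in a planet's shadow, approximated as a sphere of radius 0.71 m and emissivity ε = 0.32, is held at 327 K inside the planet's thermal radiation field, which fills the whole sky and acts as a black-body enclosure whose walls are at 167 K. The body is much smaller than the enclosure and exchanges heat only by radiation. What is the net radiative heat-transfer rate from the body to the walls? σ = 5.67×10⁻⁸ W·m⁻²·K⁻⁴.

For a small grey body in a large enclosure: P_net = εσA(T_body⁴ − T_wall⁴).
A = 4πr² = 6.335 m²; T_body⁴ − T_wall⁴ = 1.143×10¹⁰ − 7.778×10⁸ = 1.066×10¹⁰ K⁴.
|P_net| = 0.32·5.67×10⁻⁸·6.335·1.066×10¹⁰.

P_net ≈ 1220 W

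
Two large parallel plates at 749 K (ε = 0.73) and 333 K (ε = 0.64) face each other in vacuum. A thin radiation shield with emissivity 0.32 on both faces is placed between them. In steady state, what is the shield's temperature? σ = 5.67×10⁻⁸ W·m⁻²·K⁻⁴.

In steady state the net flux on the hot side equals that on the cold side.
σ(T₁⁴−T_s⁴)/D₁ = σ(T_s⁴−T₂⁴)/D₂, with D₁ = 1/ε₁+1/ε_s−1 = 3.495, D₂ = 1/ε_s+1/ε₂−1 = 3.688.
Solve for T_s⁴: T_s⁴ = (D₂·T₁⁴ + D₁·T₂⁴)/(D₁+D₂) = 1.676×10¹¹ K⁴.

T_s ≈ 640 K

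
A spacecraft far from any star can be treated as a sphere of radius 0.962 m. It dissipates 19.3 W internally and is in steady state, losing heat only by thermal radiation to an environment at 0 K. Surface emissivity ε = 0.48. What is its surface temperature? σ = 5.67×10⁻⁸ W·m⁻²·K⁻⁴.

T ≈ 88.4 K

Steady state: internal power = radiated power, P = εσA T⁴.
Radiating area A = 4πr² = 11.63 m².
T⁴ = P/(εσA) = 19.3/(0.48·5.67×10⁻⁸·11.63) = 6.098×10⁷ K⁴.
T = (6.098×10⁷)^(1/4).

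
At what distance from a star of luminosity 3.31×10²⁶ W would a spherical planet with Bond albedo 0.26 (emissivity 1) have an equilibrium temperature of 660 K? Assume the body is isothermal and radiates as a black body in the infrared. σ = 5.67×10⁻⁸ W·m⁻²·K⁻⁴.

For an isothermal black-emitting sphere, (1−a)S·πr² = σ·4πr²·T⁴ ⇒ S = 4σT⁴/(1−a).
S = 4·5.67×10⁻⁸·(660)⁴/0.740 = 58160 W/m².
Flux falls as S = L/(4πd²), so d = √(L/(4πS)) = √(3.31×10²⁶/(4π·58160)).

d ≈ 2.13×10¹⁰ m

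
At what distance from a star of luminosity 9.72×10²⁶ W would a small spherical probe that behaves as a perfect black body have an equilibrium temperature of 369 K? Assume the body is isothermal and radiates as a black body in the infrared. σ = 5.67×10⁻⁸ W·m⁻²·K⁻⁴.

d ≈ 1.36×10¹¹ m

For an isothermal black-emitting sphere, (1−a)S·πr² = σ·4πr²·T⁴ ⇒ S = 4σT⁴/(1−a).
S = 4·5.67×10⁻⁸·(369)⁴/1.00 = 4205 W/m².
Flux falls as S = L/(4πd²), so d = √(L/(4πS)) = √(9.72×10²⁶/(4π·4205)).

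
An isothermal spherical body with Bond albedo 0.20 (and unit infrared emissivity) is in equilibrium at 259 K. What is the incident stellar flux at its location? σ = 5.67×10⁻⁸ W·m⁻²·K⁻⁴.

S ≈ 1280 W/m²

(1−a)S·πr² = σ·4πr²·T⁴ ⇒ S = 4σT⁴/(1−a).
S = 4·5.67×10⁻⁸·4.500×10⁹/0.800.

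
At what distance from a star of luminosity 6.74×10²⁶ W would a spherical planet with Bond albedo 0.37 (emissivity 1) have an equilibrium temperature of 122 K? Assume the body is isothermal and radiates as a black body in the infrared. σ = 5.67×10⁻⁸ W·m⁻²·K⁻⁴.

d ≈ 8.20×10¹¹ m

For an isothermal black-emitting sphere, (1−a)S·πr² = σ·4πr²·T⁴ ⇒ S = 4σT⁴/(1−a).
S = 4·5.67×10⁻⁸·(122)⁴/0.630 = 79.75 W/m².
Flux falls as S = L/(4πd²), so d = √(L/(4πS)) = √(6.74×10²⁶/(4π·79.75)).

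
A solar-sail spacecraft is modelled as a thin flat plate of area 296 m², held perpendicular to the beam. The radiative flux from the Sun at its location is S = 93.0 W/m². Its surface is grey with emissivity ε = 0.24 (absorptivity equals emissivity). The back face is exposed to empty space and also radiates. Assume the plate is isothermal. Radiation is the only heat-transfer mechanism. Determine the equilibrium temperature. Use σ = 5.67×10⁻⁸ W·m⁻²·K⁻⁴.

At equilibrium, absorbed power = emitted power.
Absorbing cross-section = A = 296.0 m²; emitting surface = 2A = 592.0 m² (ratio 2).
εS·A_cross = εσ·A_surf·T⁴  ⇒  T⁴ = S/(2σ)   (ε cancels).
T⁴ = 93.0/(2·5.67×10⁻⁸) = 8.201×10⁸ K⁴.
T = (8.201×10⁸)^(1/4).

T ≈ 169 K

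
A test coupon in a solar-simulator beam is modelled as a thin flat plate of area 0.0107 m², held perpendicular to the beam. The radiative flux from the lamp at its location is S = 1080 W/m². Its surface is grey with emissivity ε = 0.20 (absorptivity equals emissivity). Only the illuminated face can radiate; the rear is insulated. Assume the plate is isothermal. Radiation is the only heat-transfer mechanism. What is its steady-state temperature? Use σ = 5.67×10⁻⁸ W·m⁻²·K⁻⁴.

At equilibrium, absorbed power = emitted power.
Absorbing cross-section = A = 0.01070 m²; emitting surface = A = 0.01070 m² (ratio 1).
εS·A_cross = εσ·A_surf·T⁴  ⇒  T⁴ = S/(1σ)   (ε cancels).
T⁴ = 1080/(1·5.67×10⁻⁸) = 1.905×10¹⁰ K⁴.
T = (1.905×10¹⁰)^(1/4).

T ≈ 372 K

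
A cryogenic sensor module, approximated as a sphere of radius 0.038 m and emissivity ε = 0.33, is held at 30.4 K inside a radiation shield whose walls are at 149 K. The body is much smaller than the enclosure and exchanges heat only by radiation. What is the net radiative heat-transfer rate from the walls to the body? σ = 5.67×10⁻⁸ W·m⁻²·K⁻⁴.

P_net ≈ 0.167 W

For a small grey body in a large enclosure: P_net = εσA(T_body⁴ − T_wall⁴).
A = 4πr² = 0.01815 m²; T_body⁴ − T_wall⁴ = 8.541×10⁵ − 4.929×10⁸ = -4.920×10⁸ K⁴.
|P_net| = 0.33·5.67×10⁻⁸·0.01815·4.920×10⁸.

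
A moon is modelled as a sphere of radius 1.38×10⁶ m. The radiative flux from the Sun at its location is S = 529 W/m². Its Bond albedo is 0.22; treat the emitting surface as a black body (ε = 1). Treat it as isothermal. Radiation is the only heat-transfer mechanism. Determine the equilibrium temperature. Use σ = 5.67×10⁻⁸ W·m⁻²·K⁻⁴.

T ≈ 207 K

At equilibrium, absorbed power = emitted power.
Absorbing cross-section = πr² = 5.983×10¹² m²; emitting surface = 4πr² = 2.393×10¹³ m² (ratio 4).
(1−a)S·A_cross = εσ·A_surf·T⁴  ⇒  T⁴ = (1−a)S/(4σ).
T⁴ = 0.780·529/(4·5.67×10⁻⁸) = 1.819×10⁹ K⁴.
T = (1.819×10⁹)^(1/4).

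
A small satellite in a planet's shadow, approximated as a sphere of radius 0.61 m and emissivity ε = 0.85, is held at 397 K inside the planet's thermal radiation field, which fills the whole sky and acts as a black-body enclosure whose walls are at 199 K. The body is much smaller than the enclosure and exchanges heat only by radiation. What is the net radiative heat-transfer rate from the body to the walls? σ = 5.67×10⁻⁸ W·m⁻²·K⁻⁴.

P_net ≈ 5240 W

For a small grey body in a large enclosure: P_net = εσA(T_body⁴ − T_wall⁴).
A = 4πr² = 4.676 m²; T_body⁴ − T_wall⁴ = 2.484×10¹⁰ − 1.568×10⁹ = 2.327×10¹⁰ K⁴.
|P_net| = 0.85·5.67×10⁻⁸·4.676·2.327×10¹⁰.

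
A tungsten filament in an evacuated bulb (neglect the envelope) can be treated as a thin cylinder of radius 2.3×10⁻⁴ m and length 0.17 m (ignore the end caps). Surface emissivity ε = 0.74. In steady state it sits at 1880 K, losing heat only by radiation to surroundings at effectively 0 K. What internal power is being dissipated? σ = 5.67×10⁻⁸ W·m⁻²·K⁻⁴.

P ≈ 129 W

Steady state: P = εσA T⁴.
A = 2πrL = 2.457×10⁻⁴ m²; T⁴ = (1880)⁴ = 1.249×10¹³ K⁴.
P = 0.74 × 5.67×10⁻⁸ × 2.457×10⁻⁴ × 1.249×10¹³.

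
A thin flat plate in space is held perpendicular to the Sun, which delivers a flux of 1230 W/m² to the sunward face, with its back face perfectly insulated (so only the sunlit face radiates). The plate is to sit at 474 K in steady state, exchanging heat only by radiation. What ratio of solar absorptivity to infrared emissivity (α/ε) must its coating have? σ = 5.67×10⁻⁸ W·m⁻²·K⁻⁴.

Balance: αS·A = εσ·1A·T⁴ ⇒ α/ε = σT⁴/S.
α/ε = 5.67×10⁻⁸·(474)⁴/1230 = 5.67×10⁻⁸·5.048×10¹⁰/1230.

α/ε ≈ 2.33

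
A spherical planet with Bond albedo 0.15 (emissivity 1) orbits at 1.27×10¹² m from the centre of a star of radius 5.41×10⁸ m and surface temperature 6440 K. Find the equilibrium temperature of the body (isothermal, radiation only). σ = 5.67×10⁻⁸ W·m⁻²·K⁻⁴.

T ≈ 90.2 K

The star's surface emits σT_*⁴; at distance d the flux is S = σT_*⁴(R_*/d)².
S = 5.67×10⁻⁸·(6440)⁴·(5.41×10⁸/1.27×10¹²)² = 17.70 W/m².
For an isothermal sphere T⁴ = (1−a)S/(4σ) = 6.633×10⁷ K⁴.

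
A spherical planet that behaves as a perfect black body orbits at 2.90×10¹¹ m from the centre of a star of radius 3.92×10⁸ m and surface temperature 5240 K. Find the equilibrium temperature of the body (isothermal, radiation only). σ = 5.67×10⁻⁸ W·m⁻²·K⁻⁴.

The star's surface emits σT_*⁴; at distance d the flux is S = σT_*⁴(R_*/d)².
S = 5.67×10⁻⁸·(5240)⁴·(3.92×10⁸/2.90×10¹¹)² = 78.11 W/m².
For an isothermal sphere T⁴ = (1−a)S/(4σ) = 3.444×10⁸ K⁴.

T ≈ 136 K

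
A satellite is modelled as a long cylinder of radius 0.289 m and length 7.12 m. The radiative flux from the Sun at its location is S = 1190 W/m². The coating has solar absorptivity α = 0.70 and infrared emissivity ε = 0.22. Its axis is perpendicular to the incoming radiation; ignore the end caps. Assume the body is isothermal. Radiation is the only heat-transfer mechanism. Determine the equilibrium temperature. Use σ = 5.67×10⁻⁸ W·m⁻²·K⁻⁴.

T ≈ 382 K

At equilibrium, absorbed power = emitted power.
Absorbing cross-section = 2rL = 4.115 m²; emitting surface = 2πrL = 12.93 m² (ratio π).
αS·A_cross = εσ·A_surf·T⁴  ⇒  T⁴ = αS/(ε·πσ).
T⁴ = 0.700·1190/(0.22·π·5.67×10⁻⁸) = 2.126×10¹⁰ K⁴.
T = (2.126×10¹⁰)^(1/4).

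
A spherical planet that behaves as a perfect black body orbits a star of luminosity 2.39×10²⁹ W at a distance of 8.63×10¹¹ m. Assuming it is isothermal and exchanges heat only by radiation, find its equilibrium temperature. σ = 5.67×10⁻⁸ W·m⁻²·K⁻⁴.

First find the stellar flux at distance d: S = L/(4πd²) = 2.39×10²⁹/(4π·(8.63×10¹¹)²) = 25540 W/m².
For an isothermal sphere, absorbed (1−a)S·πr² = emitted σ·4πr²·T⁴, so T⁴ = (1−a)S/(4σ).
T⁴ = 1.00·25540/(4·5.67×10⁻⁸) = 1.126×10¹¹ K⁴.

T ≈ 579 K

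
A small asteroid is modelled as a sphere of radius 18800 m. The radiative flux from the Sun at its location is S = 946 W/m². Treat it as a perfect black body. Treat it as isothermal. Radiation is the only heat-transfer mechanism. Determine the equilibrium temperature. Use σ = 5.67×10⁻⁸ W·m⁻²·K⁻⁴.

At equilibrium, absorbed power = emitted power.
Absorbing cross-section = πr² = 1.110×10⁹ m²; emitting surface = 4πr² = 4.441×10⁹ m² (ratio 4).
S·A_cross = εσ·A_surf·T⁴  ⇒  T⁴ = S/(4σ).
T⁴ = 1.00·946/(4·5.67×10⁻⁸) = 4.171×10⁹ K⁴.
T = (4.171×10⁹)^(1/4).

T ≈ 254 K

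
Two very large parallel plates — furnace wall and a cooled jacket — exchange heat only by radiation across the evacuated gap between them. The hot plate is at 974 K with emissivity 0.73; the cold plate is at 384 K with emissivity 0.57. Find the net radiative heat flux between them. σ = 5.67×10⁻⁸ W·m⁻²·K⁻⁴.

q ≈ 23400 W/m²

For two infinite grey parallel plates, q = σ(T₁⁴ − T₂⁴)/(1/ε₁ + 1/ε₂ − 1).
T₁⁴ − T₂⁴ = 9.000×10¹¹ − 2.174×10¹⁰ = 8.782×10¹¹ K⁴.
1/ε₁ + 1/ε₂ − 1 = 1.370 + 1.754 − 1 = 2.124.
q = 5.67×10⁻⁸ × 8.782×10¹¹ / 2.124.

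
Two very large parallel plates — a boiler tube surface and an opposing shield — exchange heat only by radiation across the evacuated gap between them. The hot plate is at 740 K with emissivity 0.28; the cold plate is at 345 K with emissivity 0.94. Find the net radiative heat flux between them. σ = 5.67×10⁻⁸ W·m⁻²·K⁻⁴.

For two infinite grey parallel plates, q = σ(T₁⁴ − T₂⁴)/(1/ε₁ + 1/ε₂ − 1).
T₁⁴ − T₂⁴ = 2.999×10¹¹ − 1.417×10¹⁰ = 2.857×10¹¹ K⁴.
1/ε₁ + 1/ε₂ − 1 = 3.571 + 1.064 − 1 = 3.635.
q = 5.67×10⁻⁸ × 2.857×10¹¹ / 3.635.

q ≈ 4460 W/m²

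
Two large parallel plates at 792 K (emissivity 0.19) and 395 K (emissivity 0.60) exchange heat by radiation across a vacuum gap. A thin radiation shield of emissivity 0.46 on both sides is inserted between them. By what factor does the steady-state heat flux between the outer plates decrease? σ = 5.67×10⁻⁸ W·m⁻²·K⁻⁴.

Without shield: q₀ = σΔ(T⁴)/(1/ε₁+1/ε₂−1) with denominator 5.930.
With shield the two gaps are in series; the resistances add: (1/ε₁+1/ε_s−1)+(1/ε_s+1/ε₂−1) = 6.437+2.841 = 9.278.
Heat-flux ratio q₀/q = 9.278/5.930.

factor ≈ 1.56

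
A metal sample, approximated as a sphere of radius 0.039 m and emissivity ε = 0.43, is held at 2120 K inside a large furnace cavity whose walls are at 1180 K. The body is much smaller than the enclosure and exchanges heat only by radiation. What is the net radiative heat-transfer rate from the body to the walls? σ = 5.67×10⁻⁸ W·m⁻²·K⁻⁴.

P_net ≈ 8510 W

For a small grey body in a large enclosure: P_net = εσA(T_body⁴ − T_wall⁴).
A = 4πr² = 0.01911 m²; T_body⁴ − T_wall⁴ = 2.020×10¹³ − 1.939×10¹² = 1.826×10¹³ K⁴.
|P_net| = 0.43·5.67×10⁻⁸·0.01911·1.826×10¹³.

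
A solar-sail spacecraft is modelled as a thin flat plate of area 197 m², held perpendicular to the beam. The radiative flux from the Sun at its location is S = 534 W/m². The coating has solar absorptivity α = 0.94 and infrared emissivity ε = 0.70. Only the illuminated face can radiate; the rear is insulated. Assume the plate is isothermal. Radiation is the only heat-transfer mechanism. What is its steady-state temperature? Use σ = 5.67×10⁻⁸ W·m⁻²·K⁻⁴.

T ≈ 335 K

At equilibrium, absorbed power = emitted power.
Absorbing cross-section = A = 197.0 m²; emitting surface = A = 197.0 m² (ratio 1).
αS·A_cross = εσ·A_surf·T⁴  ⇒  T⁴ = αS/(ε·1σ).
T⁴ = 0.940·534/(0.70·1·5.67×10⁻⁸) = 1.265×10¹⁰ K⁴.
T = (1.265×10¹⁰)^(1/4).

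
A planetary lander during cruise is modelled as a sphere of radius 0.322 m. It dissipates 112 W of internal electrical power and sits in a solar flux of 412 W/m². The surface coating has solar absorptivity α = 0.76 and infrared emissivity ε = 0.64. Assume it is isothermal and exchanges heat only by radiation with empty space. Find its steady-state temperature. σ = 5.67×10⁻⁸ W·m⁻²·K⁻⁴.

At steady state, absorbed solar power + internal power = radiated power.
Absorbed: α·S·A_cross = 0.76·412·0.3257 = 102.0 W (cross-section πr²).
Total input = 102.0 + 112 = 214.0 W.
Radiated: εσ·A_surf·T⁴ with A_surf = 4πr² = 1.303 m².
T⁴ = 214.0/(0.64·5.67×10⁻⁸·1.303) = 4.526×10⁹ K⁴.

T ≈ 259 K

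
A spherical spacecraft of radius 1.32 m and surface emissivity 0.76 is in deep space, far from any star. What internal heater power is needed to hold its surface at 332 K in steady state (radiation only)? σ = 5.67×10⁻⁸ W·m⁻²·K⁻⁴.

P ≈ 11500 W

P = εσ·4πr²·T⁴.
4πr² = 21.90 m²; T⁴ = 1.215×10¹⁰ K⁴.
P = 0.76·5.67×10⁻⁸·21.90·1.215×10¹⁰.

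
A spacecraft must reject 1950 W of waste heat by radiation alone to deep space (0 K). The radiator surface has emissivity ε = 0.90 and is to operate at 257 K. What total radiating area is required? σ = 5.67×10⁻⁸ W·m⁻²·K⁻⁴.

A ≈ 8.76 m²

P = εσA T⁴ ⇒ A = P/(εσT⁴).
T⁴ = 4.362×10⁹ K⁴.
A = 1950/(0.90 × 5.67×10⁻⁸ × 4.362×10⁹).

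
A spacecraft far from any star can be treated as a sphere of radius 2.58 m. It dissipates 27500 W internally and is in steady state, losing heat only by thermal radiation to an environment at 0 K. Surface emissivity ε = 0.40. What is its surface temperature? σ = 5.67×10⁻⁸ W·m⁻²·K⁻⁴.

T ≈ 347 K

Steady state: internal power = radiated power, P = εσA T⁴.
Radiating area A = 4πr² = 83.65 m².
T⁴ = P/(εσA) = 27500/(0.40·5.67×10⁻⁸·83.65) = 1.450×10¹⁰ K⁴.
T = (1.450×10¹⁰)^(1/4).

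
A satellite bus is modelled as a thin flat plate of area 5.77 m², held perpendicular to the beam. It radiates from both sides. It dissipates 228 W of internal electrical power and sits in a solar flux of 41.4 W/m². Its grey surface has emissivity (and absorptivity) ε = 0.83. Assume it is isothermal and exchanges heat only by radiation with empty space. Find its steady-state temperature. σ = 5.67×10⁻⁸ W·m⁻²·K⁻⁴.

T ≈ 167 K

At steady state, absorbed solar power + internal power = radiated power.
Absorbed: α·S·A_cross = 0.83·41.4·5.770 = 198.3 W (cross-section A).
Total input = 198.3 + 228 = 426.3 W.
Radiated: εσ·A_surf·T⁴ with A_surf = 2A = 11.54 m².
T⁴ = 426.3/(0.83·5.67×10⁻⁸·11.54) = 7.849×10⁸ K⁴.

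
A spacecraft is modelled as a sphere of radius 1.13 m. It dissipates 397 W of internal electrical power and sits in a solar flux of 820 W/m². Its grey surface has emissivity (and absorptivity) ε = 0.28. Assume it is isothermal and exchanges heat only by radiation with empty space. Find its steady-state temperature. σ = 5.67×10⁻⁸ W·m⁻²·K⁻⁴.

T ≈ 268 K

At steady state, absorbed solar power + internal power = radiated power.
Absorbed: α·S·A_cross = 0.28·820·4.011 = 921.0 W (cross-section πr²).
Total input = 921.0 + 397 = 1318 W.
Radiated: εσ·A_surf·T⁴ with A_surf = 4πr² = 16.05 m².
T⁴ = 1318/(0.28·5.67×10⁻⁸·16.05) = 5.174×10⁹ K⁴.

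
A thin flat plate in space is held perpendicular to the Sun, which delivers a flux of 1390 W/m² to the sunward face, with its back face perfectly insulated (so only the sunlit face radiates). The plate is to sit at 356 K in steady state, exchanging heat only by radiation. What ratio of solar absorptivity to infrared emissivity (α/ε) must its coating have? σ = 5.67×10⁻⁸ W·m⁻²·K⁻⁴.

Balance: αS·A = εσ·1A·T⁴ ⇒ α/ε = σT⁴/S.
α/ε = 5.67×10⁻⁸·(356)⁴/1390 = 5.67×10⁻⁸·1.606×10¹⁰/1390.

α/ε ≈ 0.655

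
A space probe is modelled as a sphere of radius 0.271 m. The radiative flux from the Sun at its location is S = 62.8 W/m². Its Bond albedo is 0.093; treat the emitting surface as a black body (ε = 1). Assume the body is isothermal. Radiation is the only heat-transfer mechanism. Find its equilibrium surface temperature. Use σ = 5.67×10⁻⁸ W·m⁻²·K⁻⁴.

T ≈ 126 K

At equilibrium, absorbed power = emitted power.
Absorbing cross-section = πr² = 0.2307 m²; emitting surface = 4πr² = 0.9229 m² (ratio 4).
(1−a)S·A_cross = εσ·A_surf·T⁴  ⇒  T⁴ = (1−a)S/(4σ).
T⁴ = 0.907·62.8/(4·5.67×10⁻⁸) = 2.511×10⁸ K⁴.
T = (2.511×10⁸)^(1/4).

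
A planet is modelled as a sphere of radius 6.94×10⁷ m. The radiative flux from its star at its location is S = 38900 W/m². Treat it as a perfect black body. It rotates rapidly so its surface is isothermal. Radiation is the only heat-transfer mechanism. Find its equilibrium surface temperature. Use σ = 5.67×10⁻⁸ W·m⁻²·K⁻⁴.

T ≈ 644 K

At equilibrium, absorbed power = emitted power.
Absorbing cross-section = πr² = 1.513×10¹⁶ m²; emitting surface = 4πr² = 6.052×10¹⁶ m² (ratio 4).
S·A_cross = εσ·A_surf·T⁴  ⇒  T⁴ = S/(4σ).
T⁴ = 1.00·38900/(4·5.67×10⁻⁸) = 1.715×10¹¹ K⁴.
T = (1.715×10¹¹)^(1/4).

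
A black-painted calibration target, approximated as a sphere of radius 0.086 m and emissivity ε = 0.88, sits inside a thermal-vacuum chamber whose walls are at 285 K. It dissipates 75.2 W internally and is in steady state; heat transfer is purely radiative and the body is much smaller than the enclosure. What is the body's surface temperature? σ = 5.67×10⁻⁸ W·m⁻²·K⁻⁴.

T ≈ 389 K

For a small grey body in a large enclosure, net radiated power = εσA(T⁴ − T_w⁴).
Steady state: P = εσA(T⁴ − T_w⁴) with A = 4πr² = 0.09294 m².
T⁴ = P/(εσA) + T_w⁴ = 75.2/(0.88·5.67×10⁻⁸·0.09294) + (285)⁴
    = 1.622×10¹⁰ + 6.598×10⁹ = 2.281×10¹⁰ K⁴.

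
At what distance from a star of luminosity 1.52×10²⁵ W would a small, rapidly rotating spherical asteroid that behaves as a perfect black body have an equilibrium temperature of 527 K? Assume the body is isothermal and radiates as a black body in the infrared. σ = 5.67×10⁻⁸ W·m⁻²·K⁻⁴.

For an isothermal black-emitting sphere, (1−a)S·πr² = σ·4πr²·T⁴ ⇒ S = 4σT⁴/(1−a).
S = 4·5.67×10⁻⁸·(527)⁴/1.00 = 17490 W/m².
Flux falls as S = L/(4πd²), so d = √(L/(4πS)) = √(1.52×10²⁵/(4π·17490)).

d ≈ 8.32×10⁹ m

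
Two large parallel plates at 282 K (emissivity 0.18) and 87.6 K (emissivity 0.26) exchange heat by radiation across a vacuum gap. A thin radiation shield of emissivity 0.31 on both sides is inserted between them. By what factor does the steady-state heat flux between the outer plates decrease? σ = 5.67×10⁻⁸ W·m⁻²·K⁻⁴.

factor ≈ 1.65

Without shield: q₀ = σΔ(T⁴)/(1/ε₁+1/ε₂−1) with denominator 8.402.
With shield the two gaps are in series; the resistances add: (1/ε₁+1/ε_s−1)+(1/ε_s+1/ε₂−1) = 7.781+6.072 = 13.85.
Heat-flux ratio q₀/q = 13.85/8.402.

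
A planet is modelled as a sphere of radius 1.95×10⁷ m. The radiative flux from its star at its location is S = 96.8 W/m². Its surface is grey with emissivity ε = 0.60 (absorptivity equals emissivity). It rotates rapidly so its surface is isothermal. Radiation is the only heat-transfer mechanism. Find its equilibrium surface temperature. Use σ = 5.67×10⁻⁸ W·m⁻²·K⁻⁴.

T ≈ 144 K

At equilibrium, absorbed power = emitted power.
Absorbing cross-section = πr² = 1.195×10¹⁵ m²; emitting surface = 4πr² = 4.778×10¹⁵ m² (ratio 4).
εS·A_cross = εσ·A_surf·T⁴  ⇒  T⁴ = S/(4σ)   (ε cancels).
T⁴ = 96.8/(4·5.67×10⁻⁸) = 4.268×10⁸ K⁴.
T = (4.268×10⁸)^(1/4).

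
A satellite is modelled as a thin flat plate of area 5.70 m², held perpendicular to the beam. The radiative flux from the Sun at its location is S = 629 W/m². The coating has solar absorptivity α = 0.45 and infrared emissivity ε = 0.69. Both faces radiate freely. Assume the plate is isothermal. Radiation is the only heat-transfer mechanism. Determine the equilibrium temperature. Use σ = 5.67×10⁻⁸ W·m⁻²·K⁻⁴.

T ≈ 245 K

At equilibrium, absorbed power = emitted power.
Absorbing cross-section = A = 5.700 m²; emitting surface = 2A = 11.40 m² (ratio 2).
αS·A_cross = εσ·A_surf·T⁴  ⇒  T⁴ = αS/(ε·2σ).
T⁴ = 0.450·629/(0.69·2·5.67×10⁻⁸) = 3.617×10⁹ K⁴.
T = (3.617×10⁹)^(1/4).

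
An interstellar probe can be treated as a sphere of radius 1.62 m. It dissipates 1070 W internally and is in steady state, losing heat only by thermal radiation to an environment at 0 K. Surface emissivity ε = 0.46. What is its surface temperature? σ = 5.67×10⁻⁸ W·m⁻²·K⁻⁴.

Steady state: internal power = radiated power, P = εσA T⁴.
Radiating area A = 4πr² = 32.98 m².
T⁴ = P/(εσA) = 1070/(0.46·5.67×10⁻⁸·32.98) = 1.244×10⁹ K⁴.
T = (1.244×10⁹)^(1/4).

T ≈ 188 K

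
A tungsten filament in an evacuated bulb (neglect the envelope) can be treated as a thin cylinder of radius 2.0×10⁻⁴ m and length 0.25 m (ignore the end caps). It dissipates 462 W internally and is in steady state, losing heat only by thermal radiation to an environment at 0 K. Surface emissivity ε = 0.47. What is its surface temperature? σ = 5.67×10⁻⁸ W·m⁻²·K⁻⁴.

Steady state: internal power = radiated power, P = εσA T⁴.
Radiating area A = 2πrL = 3.142×10⁻⁴ m².
T⁴ = P/(εσA) = 462/(0.47·5.67×10⁻⁸·3.142×10⁻⁴) = 5.518×10¹³ K⁴.
T = (5.518×10¹³)^(1/4).

T ≈ 2730 K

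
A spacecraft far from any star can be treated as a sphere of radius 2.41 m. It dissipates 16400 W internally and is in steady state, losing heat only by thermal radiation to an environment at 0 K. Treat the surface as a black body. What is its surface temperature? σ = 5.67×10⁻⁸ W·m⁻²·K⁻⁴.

Steady state: internal power = radiated power, P = εσA T⁴.
Radiating area A = 4πr² = 72.99 m².
T⁴ = P/(εσA) = 16400/(1.0·5.67×10⁻⁸·72.99) = 3.963×10⁹ K⁴.
T = (3.963×10⁹)^(1/4).

T ≈ 251 K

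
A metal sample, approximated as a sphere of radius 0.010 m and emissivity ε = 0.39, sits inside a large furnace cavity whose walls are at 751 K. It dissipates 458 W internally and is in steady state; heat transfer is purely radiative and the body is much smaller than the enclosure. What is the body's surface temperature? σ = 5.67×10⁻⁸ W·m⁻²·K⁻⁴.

T ≈ 2020 K

For a small grey body in a large enclosure, net radiated power = εσA(T⁴ − T_w⁴).
Steady state: P = εσA(T⁴ − T_w⁴) with A = 4πr² = 0.001257 m².
T⁴ = P/(εσA) + T_w⁴ = 458/(0.39·5.67×10⁻⁸·0.001257) + (751)⁴
    = 1.648×10¹³ + 3.181×10¹¹ = 1.680×10¹³ K⁴.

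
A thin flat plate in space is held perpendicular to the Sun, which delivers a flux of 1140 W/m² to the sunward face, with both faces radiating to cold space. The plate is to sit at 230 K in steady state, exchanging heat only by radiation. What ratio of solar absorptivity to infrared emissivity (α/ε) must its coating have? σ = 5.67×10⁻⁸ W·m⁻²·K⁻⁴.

Balance: αS·A = εσ·2A·T⁴ ⇒ α/ε = 2σT⁴/S.
α/ε = 2·5.67×10⁻⁸·(230)⁴/1140 = 2·5.67×10⁻⁸·2.798×10⁹/1140.

α/ε ≈ 0.278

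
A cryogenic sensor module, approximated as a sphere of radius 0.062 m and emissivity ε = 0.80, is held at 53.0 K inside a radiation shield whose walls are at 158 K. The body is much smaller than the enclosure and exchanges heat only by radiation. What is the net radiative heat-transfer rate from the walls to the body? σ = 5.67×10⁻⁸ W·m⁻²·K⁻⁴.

For a small grey body in a large enclosure: P_net = εσA(T_body⁴ − T_wall⁴).
A = 4πr² = 0.04831 m²; T_body⁴ − T_wall⁴ = 7.890×10⁶ − 6.232×10⁸ = -6.153×10⁸ K⁴.
|P_net| = 0.80·5.67×10⁻⁸·0.04831·6.153×10⁸.

P_net ≈ 1.35 W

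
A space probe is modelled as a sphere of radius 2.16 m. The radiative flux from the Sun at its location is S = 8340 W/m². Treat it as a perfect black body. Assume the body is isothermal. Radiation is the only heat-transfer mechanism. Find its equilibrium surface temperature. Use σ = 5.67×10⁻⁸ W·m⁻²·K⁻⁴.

At equilibrium, absorbed power = emitted power.
Absorbing cross-section = πr² = 14.66 m²; emitting surface = 4πr² = 58.63 m² (ratio 4).
S·A_cross = εσ·A_surf·T⁴  ⇒  T⁴ = S/(4σ).
T⁴ = 1.00·8340/(4·5.67×10⁻⁸) = 3.677×10¹⁰ K⁴.
T = (3.677×10¹⁰)^(1/4).

T ≈ 438 K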